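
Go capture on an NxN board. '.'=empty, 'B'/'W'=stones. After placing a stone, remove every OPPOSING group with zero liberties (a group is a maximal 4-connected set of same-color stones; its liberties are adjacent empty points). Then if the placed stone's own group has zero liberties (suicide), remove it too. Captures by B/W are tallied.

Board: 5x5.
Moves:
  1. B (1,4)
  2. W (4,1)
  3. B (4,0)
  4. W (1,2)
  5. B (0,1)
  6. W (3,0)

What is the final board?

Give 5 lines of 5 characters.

Move 1: B@(1,4) -> caps B=0 W=0
Move 2: W@(4,1) -> caps B=0 W=0
Move 3: B@(4,0) -> caps B=0 W=0
Move 4: W@(1,2) -> caps B=0 W=0
Move 5: B@(0,1) -> caps B=0 W=0
Move 6: W@(3,0) -> caps B=0 W=1

Answer: .B...
..W.B
.....
W....
.W...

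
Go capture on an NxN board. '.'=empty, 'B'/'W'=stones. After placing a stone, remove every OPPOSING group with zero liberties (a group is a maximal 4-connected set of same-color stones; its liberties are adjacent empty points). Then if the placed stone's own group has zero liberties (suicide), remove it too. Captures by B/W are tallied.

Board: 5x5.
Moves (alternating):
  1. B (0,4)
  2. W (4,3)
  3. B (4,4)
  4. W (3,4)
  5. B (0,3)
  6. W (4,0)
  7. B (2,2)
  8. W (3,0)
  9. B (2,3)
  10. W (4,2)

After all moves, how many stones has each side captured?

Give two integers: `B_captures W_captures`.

Move 1: B@(0,4) -> caps B=0 W=0
Move 2: W@(4,3) -> caps B=0 W=0
Move 3: B@(4,4) -> caps B=0 W=0
Move 4: W@(3,4) -> caps B=0 W=1
Move 5: B@(0,3) -> caps B=0 W=1
Move 6: W@(4,0) -> caps B=0 W=1
Move 7: B@(2,2) -> caps B=0 W=1
Move 8: W@(3,0) -> caps B=0 W=1
Move 9: B@(2,3) -> caps B=0 W=1
Move 10: W@(4,2) -> caps B=0 W=1

Answer: 0 1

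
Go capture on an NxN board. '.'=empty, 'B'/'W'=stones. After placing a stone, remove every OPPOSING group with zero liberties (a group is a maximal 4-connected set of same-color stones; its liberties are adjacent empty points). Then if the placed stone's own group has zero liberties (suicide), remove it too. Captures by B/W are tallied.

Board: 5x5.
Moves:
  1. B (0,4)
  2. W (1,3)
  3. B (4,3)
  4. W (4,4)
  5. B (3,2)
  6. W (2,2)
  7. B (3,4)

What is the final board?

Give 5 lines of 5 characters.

Answer: ....B
...W.
..W..
..B.B
...B.

Derivation:
Move 1: B@(0,4) -> caps B=0 W=0
Move 2: W@(1,3) -> caps B=0 W=0
Move 3: B@(4,3) -> caps B=0 W=0
Move 4: W@(4,4) -> caps B=0 W=0
Move 5: B@(3,2) -> caps B=0 W=0
Move 6: W@(2,2) -> caps B=0 W=0
Move 7: B@(3,4) -> caps B=1 W=0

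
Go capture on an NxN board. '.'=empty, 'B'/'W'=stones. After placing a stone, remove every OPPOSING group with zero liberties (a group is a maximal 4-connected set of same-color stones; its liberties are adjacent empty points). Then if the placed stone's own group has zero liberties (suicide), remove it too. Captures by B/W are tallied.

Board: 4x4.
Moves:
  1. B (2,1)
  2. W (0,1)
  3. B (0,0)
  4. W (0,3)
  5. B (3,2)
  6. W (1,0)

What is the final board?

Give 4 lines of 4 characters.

Answer: .W.W
W...
.B..
..B.

Derivation:
Move 1: B@(2,1) -> caps B=0 W=0
Move 2: W@(0,1) -> caps B=0 W=0
Move 3: B@(0,0) -> caps B=0 W=0
Move 4: W@(0,3) -> caps B=0 W=0
Move 5: B@(3,2) -> caps B=0 W=0
Move 6: W@(1,0) -> caps B=0 W=1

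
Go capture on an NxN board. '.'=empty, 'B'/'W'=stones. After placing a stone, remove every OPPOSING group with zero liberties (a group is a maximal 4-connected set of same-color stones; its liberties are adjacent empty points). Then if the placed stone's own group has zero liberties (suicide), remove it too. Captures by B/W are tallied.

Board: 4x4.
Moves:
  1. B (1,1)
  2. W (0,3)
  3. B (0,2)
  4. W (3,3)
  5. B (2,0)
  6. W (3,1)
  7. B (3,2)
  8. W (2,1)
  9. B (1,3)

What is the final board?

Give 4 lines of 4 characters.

Answer: ..B.
.B.B
BW..
.WBW

Derivation:
Move 1: B@(1,1) -> caps B=0 W=0
Move 2: W@(0,3) -> caps B=0 W=0
Move 3: B@(0,2) -> caps B=0 W=0
Move 4: W@(3,3) -> caps B=0 W=0
Move 5: B@(2,0) -> caps B=0 W=0
Move 6: W@(3,1) -> caps B=0 W=0
Move 7: B@(3,2) -> caps B=0 W=0
Move 8: W@(2,1) -> caps B=0 W=0
Move 9: B@(1,3) -> caps B=1 W=0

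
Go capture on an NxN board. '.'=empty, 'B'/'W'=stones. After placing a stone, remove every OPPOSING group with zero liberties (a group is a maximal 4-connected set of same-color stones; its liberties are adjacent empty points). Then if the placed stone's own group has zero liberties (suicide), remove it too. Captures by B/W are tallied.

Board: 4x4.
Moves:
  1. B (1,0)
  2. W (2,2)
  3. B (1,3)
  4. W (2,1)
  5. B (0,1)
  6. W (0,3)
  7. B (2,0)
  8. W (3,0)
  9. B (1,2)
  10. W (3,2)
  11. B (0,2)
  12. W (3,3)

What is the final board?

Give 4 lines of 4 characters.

Answer: .BB.
B.BB
BWW.
W.WW

Derivation:
Move 1: B@(1,0) -> caps B=0 W=0
Move 2: W@(2,2) -> caps B=0 W=0
Move 3: B@(1,3) -> caps B=0 W=0
Move 4: W@(2,1) -> caps B=0 W=0
Move 5: B@(0,1) -> caps B=0 W=0
Move 6: W@(0,3) -> caps B=0 W=0
Move 7: B@(2,0) -> caps B=0 W=0
Move 8: W@(3,0) -> caps B=0 W=0
Move 9: B@(1,2) -> caps B=0 W=0
Move 10: W@(3,2) -> caps B=0 W=0
Move 11: B@(0,2) -> caps B=1 W=0
Move 12: W@(3,3) -> caps B=1 W=0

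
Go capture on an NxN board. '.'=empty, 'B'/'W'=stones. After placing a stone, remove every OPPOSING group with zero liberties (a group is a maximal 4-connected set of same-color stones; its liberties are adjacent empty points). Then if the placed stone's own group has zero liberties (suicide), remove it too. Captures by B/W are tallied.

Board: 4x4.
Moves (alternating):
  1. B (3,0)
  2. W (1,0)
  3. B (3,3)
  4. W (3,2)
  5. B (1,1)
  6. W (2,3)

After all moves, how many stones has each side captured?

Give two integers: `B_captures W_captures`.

Move 1: B@(3,0) -> caps B=0 W=0
Move 2: W@(1,0) -> caps B=0 W=0
Move 3: B@(3,3) -> caps B=0 W=0
Move 4: W@(3,2) -> caps B=0 W=0
Move 5: B@(1,1) -> caps B=0 W=0
Move 6: W@(2,3) -> caps B=0 W=1

Answer: 0 1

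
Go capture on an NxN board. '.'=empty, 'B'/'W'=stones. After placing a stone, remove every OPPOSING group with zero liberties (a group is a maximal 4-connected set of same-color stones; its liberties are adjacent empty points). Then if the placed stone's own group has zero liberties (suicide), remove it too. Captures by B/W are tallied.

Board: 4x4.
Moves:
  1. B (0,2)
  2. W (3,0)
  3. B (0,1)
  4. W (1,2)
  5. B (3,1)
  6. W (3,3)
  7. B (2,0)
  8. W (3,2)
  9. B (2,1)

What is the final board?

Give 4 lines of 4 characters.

Answer: .BB.
..W.
BB..
.BWW

Derivation:
Move 1: B@(0,2) -> caps B=0 W=0
Move 2: W@(3,0) -> caps B=0 W=0
Move 3: B@(0,1) -> caps B=0 W=0
Move 4: W@(1,2) -> caps B=0 W=0
Move 5: B@(3,1) -> caps B=0 W=0
Move 6: W@(3,3) -> caps B=0 W=0
Move 7: B@(2,0) -> caps B=1 W=0
Move 8: W@(3,2) -> caps B=1 W=0
Move 9: B@(2,1) -> caps B=1 W=0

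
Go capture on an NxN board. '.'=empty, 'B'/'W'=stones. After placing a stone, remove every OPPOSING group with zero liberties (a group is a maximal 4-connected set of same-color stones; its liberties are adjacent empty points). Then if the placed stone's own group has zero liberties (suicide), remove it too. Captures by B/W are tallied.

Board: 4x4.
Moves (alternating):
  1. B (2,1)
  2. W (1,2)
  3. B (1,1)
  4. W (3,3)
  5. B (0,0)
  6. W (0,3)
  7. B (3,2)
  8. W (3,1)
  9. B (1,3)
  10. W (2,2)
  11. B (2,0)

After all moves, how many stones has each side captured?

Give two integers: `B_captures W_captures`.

Move 1: B@(2,1) -> caps B=0 W=0
Move 2: W@(1,2) -> caps B=0 W=0
Move 3: B@(1,1) -> caps B=0 W=0
Move 4: W@(3,3) -> caps B=0 W=0
Move 5: B@(0,0) -> caps B=0 W=0
Move 6: W@(0,3) -> caps B=0 W=0
Move 7: B@(3,2) -> caps B=0 W=0
Move 8: W@(3,1) -> caps B=0 W=0
Move 9: B@(1,3) -> caps B=0 W=0
Move 10: W@(2,2) -> caps B=0 W=1
Move 11: B@(2,0) -> caps B=0 W=1

Answer: 0 1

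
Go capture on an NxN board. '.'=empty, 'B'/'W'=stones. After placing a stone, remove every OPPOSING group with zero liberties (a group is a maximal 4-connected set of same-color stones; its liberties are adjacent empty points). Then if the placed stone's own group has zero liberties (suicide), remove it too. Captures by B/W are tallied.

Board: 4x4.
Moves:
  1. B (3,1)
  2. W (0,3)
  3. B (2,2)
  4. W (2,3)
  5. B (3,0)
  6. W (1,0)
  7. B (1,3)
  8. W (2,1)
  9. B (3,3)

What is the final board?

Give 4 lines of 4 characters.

Move 1: B@(3,1) -> caps B=0 W=0
Move 2: W@(0,3) -> caps B=0 W=0
Move 3: B@(2,2) -> caps B=0 W=0
Move 4: W@(2,3) -> caps B=0 W=0
Move 5: B@(3,0) -> caps B=0 W=0
Move 6: W@(1,0) -> caps B=0 W=0
Move 7: B@(1,3) -> caps B=0 W=0
Move 8: W@(2,1) -> caps B=0 W=0
Move 9: B@(3,3) -> caps B=1 W=0

Answer: ...W
W..B
.WB.
BB.B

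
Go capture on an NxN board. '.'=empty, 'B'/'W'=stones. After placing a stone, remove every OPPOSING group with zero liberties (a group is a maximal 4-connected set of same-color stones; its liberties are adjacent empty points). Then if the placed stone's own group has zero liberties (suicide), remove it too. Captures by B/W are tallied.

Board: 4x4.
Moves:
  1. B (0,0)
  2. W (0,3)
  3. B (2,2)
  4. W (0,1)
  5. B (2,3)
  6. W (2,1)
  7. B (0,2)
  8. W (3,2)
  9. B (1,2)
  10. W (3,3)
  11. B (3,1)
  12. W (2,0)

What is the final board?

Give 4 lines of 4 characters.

Answer: BWBW
..B.
WWBB
.B..

Derivation:
Move 1: B@(0,0) -> caps B=0 W=0
Move 2: W@(0,3) -> caps B=0 W=0
Move 3: B@(2,2) -> caps B=0 W=0
Move 4: W@(0,1) -> caps B=0 W=0
Move 5: B@(2,3) -> caps B=0 W=0
Move 6: W@(2,1) -> caps B=0 W=0
Move 7: B@(0,2) -> caps B=0 W=0
Move 8: W@(3,2) -> caps B=0 W=0
Move 9: B@(1,2) -> caps B=0 W=0
Move 10: W@(3,3) -> caps B=0 W=0
Move 11: B@(3,1) -> caps B=2 W=0
Move 12: W@(2,0) -> caps B=2 W=0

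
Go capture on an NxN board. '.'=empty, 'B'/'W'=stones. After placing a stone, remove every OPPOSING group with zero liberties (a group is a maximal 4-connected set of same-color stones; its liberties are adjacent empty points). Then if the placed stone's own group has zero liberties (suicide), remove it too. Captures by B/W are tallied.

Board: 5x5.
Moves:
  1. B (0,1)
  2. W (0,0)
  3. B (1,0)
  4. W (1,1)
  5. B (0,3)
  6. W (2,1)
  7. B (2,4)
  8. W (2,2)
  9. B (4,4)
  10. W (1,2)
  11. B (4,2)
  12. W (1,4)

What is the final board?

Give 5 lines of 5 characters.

Answer: .B.B.
BWW.W
.WW.B
.....
..B.B

Derivation:
Move 1: B@(0,1) -> caps B=0 W=0
Move 2: W@(0,0) -> caps B=0 W=0
Move 3: B@(1,0) -> caps B=1 W=0
Move 4: W@(1,1) -> caps B=1 W=0
Move 5: B@(0,3) -> caps B=1 W=0
Move 6: W@(2,1) -> caps B=1 W=0
Move 7: B@(2,4) -> caps B=1 W=0
Move 8: W@(2,2) -> caps B=1 W=0
Move 9: B@(4,4) -> caps B=1 W=0
Move 10: W@(1,2) -> caps B=1 W=0
Move 11: B@(4,2) -> caps B=1 W=0
Move 12: W@(1,4) -> caps B=1 W=0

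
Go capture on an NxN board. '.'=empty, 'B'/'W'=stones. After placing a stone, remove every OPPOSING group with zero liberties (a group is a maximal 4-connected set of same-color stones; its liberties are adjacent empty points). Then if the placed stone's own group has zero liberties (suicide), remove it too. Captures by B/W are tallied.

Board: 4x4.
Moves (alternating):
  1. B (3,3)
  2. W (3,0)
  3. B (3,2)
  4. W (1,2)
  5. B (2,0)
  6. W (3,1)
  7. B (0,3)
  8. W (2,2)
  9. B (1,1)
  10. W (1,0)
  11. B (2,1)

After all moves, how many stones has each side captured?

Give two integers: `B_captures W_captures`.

Answer: 2 0

Derivation:
Move 1: B@(3,3) -> caps B=0 W=0
Move 2: W@(3,0) -> caps B=0 W=0
Move 3: B@(3,2) -> caps B=0 W=0
Move 4: W@(1,2) -> caps B=0 W=0
Move 5: B@(2,0) -> caps B=0 W=0
Move 6: W@(3,1) -> caps B=0 W=0
Move 7: B@(0,3) -> caps B=0 W=0
Move 8: W@(2,2) -> caps B=0 W=0
Move 9: B@(1,1) -> caps B=0 W=0
Move 10: W@(1,0) -> caps B=0 W=0
Move 11: B@(2,1) -> caps B=2 W=0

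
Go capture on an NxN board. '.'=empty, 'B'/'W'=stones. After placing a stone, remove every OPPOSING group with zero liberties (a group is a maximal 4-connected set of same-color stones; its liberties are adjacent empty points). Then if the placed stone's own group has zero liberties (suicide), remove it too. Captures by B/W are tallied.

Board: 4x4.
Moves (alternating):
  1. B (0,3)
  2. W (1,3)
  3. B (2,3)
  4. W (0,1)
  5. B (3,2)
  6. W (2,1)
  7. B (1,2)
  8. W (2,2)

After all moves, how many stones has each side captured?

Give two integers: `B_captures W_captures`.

Move 1: B@(0,3) -> caps B=0 W=0
Move 2: W@(1,3) -> caps B=0 W=0
Move 3: B@(2,3) -> caps B=0 W=0
Move 4: W@(0,1) -> caps B=0 W=0
Move 5: B@(3,2) -> caps B=0 W=0
Move 6: W@(2,1) -> caps B=0 W=0
Move 7: B@(1,2) -> caps B=1 W=0
Move 8: W@(2,2) -> caps B=1 W=0

Answer: 1 0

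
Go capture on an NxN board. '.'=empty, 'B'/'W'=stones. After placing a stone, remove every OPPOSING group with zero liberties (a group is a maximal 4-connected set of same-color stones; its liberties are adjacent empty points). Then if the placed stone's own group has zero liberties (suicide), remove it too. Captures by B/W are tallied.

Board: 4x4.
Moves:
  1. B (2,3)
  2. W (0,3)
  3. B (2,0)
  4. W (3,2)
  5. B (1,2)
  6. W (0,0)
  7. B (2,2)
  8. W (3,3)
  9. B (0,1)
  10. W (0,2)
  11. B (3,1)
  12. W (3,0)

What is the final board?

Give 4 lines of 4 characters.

Move 1: B@(2,3) -> caps B=0 W=0
Move 2: W@(0,3) -> caps B=0 W=0
Move 3: B@(2,0) -> caps B=0 W=0
Move 4: W@(3,2) -> caps B=0 W=0
Move 5: B@(1,2) -> caps B=0 W=0
Move 6: W@(0,0) -> caps B=0 W=0
Move 7: B@(2,2) -> caps B=0 W=0
Move 8: W@(3,3) -> caps B=0 W=0
Move 9: B@(0,1) -> caps B=0 W=0
Move 10: W@(0,2) -> caps B=0 W=0
Move 11: B@(3,1) -> caps B=2 W=0
Move 12: W@(3,0) -> caps B=2 W=0

Answer: WBWW
..B.
B.BB
.B..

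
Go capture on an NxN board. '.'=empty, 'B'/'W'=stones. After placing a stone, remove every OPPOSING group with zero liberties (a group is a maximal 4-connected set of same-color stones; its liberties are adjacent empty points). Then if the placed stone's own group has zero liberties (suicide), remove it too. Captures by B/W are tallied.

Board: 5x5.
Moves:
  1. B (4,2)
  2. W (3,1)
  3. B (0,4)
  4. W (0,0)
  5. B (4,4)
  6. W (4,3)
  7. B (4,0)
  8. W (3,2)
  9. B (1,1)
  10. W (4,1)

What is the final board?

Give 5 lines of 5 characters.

Move 1: B@(4,2) -> caps B=0 W=0
Move 2: W@(3,1) -> caps B=0 W=0
Move 3: B@(0,4) -> caps B=0 W=0
Move 4: W@(0,0) -> caps B=0 W=0
Move 5: B@(4,4) -> caps B=0 W=0
Move 6: W@(4,3) -> caps B=0 W=0
Move 7: B@(4,0) -> caps B=0 W=0
Move 8: W@(3,2) -> caps B=0 W=0
Move 9: B@(1,1) -> caps B=0 W=0
Move 10: W@(4,1) -> caps B=0 W=1

Answer: W...B
.B...
.....
.WW..
BW.WB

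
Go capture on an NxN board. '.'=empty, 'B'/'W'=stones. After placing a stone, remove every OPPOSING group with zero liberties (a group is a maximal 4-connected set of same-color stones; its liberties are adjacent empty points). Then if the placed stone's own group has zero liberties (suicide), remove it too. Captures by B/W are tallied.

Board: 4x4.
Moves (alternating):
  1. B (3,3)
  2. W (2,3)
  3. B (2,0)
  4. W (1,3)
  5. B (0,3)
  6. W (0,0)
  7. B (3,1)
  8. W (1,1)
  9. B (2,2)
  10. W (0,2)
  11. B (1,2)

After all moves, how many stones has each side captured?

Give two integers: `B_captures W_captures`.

Answer: 0 1

Derivation:
Move 1: B@(3,3) -> caps B=0 W=0
Move 2: W@(2,3) -> caps B=0 W=0
Move 3: B@(2,0) -> caps B=0 W=0
Move 4: W@(1,3) -> caps B=0 W=0
Move 5: B@(0,3) -> caps B=0 W=0
Move 6: W@(0,0) -> caps B=0 W=0
Move 7: B@(3,1) -> caps B=0 W=0
Move 8: W@(1,1) -> caps B=0 W=0
Move 9: B@(2,2) -> caps B=0 W=0
Move 10: W@(0,2) -> caps B=0 W=1
Move 11: B@(1,2) -> caps B=0 W=1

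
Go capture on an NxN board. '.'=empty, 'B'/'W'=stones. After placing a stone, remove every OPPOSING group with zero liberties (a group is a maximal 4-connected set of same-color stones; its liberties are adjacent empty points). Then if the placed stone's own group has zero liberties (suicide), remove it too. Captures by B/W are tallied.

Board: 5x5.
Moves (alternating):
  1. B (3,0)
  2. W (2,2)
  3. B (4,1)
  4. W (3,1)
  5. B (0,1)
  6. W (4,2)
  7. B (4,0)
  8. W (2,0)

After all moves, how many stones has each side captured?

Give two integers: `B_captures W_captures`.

Move 1: B@(3,0) -> caps B=0 W=0
Move 2: W@(2,2) -> caps B=0 W=0
Move 3: B@(4,1) -> caps B=0 W=0
Move 4: W@(3,1) -> caps B=0 W=0
Move 5: B@(0,1) -> caps B=0 W=0
Move 6: W@(4,2) -> caps B=0 W=0
Move 7: B@(4,0) -> caps B=0 W=0
Move 8: W@(2,0) -> caps B=0 W=3

Answer: 0 3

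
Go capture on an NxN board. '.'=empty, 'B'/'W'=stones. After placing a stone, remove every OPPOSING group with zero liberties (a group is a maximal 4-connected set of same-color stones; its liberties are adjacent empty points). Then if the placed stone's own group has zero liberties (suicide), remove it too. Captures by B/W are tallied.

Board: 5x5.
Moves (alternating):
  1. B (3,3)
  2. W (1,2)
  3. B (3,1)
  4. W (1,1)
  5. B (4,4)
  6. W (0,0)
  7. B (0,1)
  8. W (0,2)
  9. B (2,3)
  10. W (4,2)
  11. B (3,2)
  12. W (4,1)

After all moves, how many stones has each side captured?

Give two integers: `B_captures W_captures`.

Move 1: B@(3,3) -> caps B=0 W=0
Move 2: W@(1,2) -> caps B=0 W=0
Move 3: B@(3,1) -> caps B=0 W=0
Move 4: W@(1,1) -> caps B=0 W=0
Move 5: B@(4,4) -> caps B=0 W=0
Move 6: W@(0,0) -> caps B=0 W=0
Move 7: B@(0,1) -> caps B=0 W=0
Move 8: W@(0,2) -> caps B=0 W=1
Move 9: B@(2,3) -> caps B=0 W=1
Move 10: W@(4,2) -> caps B=0 W=1
Move 11: B@(3,2) -> caps B=0 W=1
Move 12: W@(4,1) -> caps B=0 W=1

Answer: 0 1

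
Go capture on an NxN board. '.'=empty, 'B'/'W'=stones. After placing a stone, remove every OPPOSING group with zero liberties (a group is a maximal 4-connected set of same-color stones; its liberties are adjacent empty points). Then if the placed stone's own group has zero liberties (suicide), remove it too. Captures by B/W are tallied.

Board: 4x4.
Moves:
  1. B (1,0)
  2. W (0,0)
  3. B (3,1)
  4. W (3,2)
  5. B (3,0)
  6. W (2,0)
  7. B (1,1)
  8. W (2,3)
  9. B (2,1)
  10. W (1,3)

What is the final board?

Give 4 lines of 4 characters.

Answer: W...
BB.W
.B.W
BBW.

Derivation:
Move 1: B@(1,0) -> caps B=0 W=0
Move 2: W@(0,0) -> caps B=0 W=0
Move 3: B@(3,1) -> caps B=0 W=0
Move 4: W@(3,2) -> caps B=0 W=0
Move 5: B@(3,0) -> caps B=0 W=0
Move 6: W@(2,0) -> caps B=0 W=0
Move 7: B@(1,1) -> caps B=0 W=0
Move 8: W@(2,3) -> caps B=0 W=0
Move 9: B@(2,1) -> caps B=1 W=0
Move 10: W@(1,3) -> caps B=1 W=0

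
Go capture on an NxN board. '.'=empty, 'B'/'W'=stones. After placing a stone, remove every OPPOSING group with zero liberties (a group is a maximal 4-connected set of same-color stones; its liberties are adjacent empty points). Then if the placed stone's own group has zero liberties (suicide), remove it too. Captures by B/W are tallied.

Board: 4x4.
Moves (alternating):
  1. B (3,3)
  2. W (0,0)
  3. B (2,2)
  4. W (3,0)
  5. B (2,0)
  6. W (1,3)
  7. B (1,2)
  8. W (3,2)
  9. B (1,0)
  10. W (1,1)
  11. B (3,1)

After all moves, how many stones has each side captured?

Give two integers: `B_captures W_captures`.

Move 1: B@(3,3) -> caps B=0 W=0
Move 2: W@(0,0) -> caps B=0 W=0
Move 3: B@(2,2) -> caps B=0 W=0
Move 4: W@(3,0) -> caps B=0 W=0
Move 5: B@(2,0) -> caps B=0 W=0
Move 6: W@(1,3) -> caps B=0 W=0
Move 7: B@(1,2) -> caps B=0 W=0
Move 8: W@(3,2) -> caps B=0 W=0
Move 9: B@(1,0) -> caps B=0 W=0
Move 10: W@(1,1) -> caps B=0 W=0
Move 11: B@(3,1) -> caps B=2 W=0

Answer: 2 0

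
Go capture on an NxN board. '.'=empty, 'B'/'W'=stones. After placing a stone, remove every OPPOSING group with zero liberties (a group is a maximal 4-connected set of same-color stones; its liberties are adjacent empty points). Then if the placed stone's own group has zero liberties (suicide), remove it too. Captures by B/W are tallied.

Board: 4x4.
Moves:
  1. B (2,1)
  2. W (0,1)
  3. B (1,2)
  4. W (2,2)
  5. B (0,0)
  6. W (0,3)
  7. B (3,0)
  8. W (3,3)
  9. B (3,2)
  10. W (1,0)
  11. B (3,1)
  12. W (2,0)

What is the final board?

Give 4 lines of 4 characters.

Move 1: B@(2,1) -> caps B=0 W=0
Move 2: W@(0,1) -> caps B=0 W=0
Move 3: B@(1,2) -> caps B=0 W=0
Move 4: W@(2,2) -> caps B=0 W=0
Move 5: B@(0,0) -> caps B=0 W=0
Move 6: W@(0,3) -> caps B=0 W=0
Move 7: B@(3,0) -> caps B=0 W=0
Move 8: W@(3,3) -> caps B=0 W=0
Move 9: B@(3,2) -> caps B=0 W=0
Move 10: W@(1,0) -> caps B=0 W=1
Move 11: B@(3,1) -> caps B=0 W=1
Move 12: W@(2,0) -> caps B=0 W=1

Answer: .W.W
W.B.
WBW.
BBBW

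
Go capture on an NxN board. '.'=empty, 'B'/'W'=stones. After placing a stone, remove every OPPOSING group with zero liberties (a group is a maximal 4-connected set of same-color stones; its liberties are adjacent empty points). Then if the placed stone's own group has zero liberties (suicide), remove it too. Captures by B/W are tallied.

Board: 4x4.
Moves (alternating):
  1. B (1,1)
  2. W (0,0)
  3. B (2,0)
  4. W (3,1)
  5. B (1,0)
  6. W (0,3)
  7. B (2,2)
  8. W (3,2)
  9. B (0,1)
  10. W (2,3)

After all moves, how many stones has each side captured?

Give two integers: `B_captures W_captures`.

Answer: 1 0

Derivation:
Move 1: B@(1,1) -> caps B=0 W=0
Move 2: W@(0,0) -> caps B=0 W=0
Move 3: B@(2,0) -> caps B=0 W=0
Move 4: W@(3,1) -> caps B=0 W=0
Move 5: B@(1,0) -> caps B=0 W=0
Move 6: W@(0,3) -> caps B=0 W=0
Move 7: B@(2,2) -> caps B=0 W=0
Move 8: W@(3,2) -> caps B=0 W=0
Move 9: B@(0,1) -> caps B=1 W=0
Move 10: W@(2,3) -> caps B=1 W=0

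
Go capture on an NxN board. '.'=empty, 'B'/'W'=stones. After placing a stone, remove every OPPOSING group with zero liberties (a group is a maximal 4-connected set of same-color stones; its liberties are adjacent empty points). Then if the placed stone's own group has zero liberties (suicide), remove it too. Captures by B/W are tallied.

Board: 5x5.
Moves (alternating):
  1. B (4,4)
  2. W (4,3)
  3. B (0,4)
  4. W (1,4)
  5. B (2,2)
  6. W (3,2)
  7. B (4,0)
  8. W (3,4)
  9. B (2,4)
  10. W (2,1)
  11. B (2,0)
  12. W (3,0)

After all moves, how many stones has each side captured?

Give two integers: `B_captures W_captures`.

Move 1: B@(4,4) -> caps B=0 W=0
Move 2: W@(4,3) -> caps B=0 W=0
Move 3: B@(0,4) -> caps B=0 W=0
Move 4: W@(1,4) -> caps B=0 W=0
Move 5: B@(2,2) -> caps B=0 W=0
Move 6: W@(3,2) -> caps B=0 W=0
Move 7: B@(4,0) -> caps B=0 W=0
Move 8: W@(3,4) -> caps B=0 W=1
Move 9: B@(2,4) -> caps B=0 W=1
Move 10: W@(2,1) -> caps B=0 W=1
Move 11: B@(2,0) -> caps B=0 W=1
Move 12: W@(3,0) -> caps B=0 W=1

Answer: 0 1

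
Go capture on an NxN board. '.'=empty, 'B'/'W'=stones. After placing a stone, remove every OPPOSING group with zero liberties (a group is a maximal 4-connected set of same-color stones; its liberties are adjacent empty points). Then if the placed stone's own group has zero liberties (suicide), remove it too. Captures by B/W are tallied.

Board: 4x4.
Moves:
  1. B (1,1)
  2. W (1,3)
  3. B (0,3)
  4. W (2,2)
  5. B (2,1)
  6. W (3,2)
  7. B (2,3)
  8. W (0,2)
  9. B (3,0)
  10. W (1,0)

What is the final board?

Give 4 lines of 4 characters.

Answer: ..W.
WB.W
.BWB
B.W.

Derivation:
Move 1: B@(1,1) -> caps B=0 W=0
Move 2: W@(1,3) -> caps B=0 W=0
Move 3: B@(0,3) -> caps B=0 W=0
Move 4: W@(2,2) -> caps B=0 W=0
Move 5: B@(2,1) -> caps B=0 W=0
Move 6: W@(3,2) -> caps B=0 W=0
Move 7: B@(2,3) -> caps B=0 W=0
Move 8: W@(0,2) -> caps B=0 W=1
Move 9: B@(3,0) -> caps B=0 W=1
Move 10: W@(1,0) -> caps B=0 W=1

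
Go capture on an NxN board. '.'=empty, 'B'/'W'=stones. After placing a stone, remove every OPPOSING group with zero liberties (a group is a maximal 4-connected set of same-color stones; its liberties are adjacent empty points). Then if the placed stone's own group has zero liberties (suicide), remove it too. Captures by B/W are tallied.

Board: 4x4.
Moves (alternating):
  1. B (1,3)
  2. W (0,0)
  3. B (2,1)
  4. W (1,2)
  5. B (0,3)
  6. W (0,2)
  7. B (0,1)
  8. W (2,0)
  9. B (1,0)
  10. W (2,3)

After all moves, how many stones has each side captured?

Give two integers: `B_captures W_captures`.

Move 1: B@(1,3) -> caps B=0 W=0
Move 2: W@(0,0) -> caps B=0 W=0
Move 3: B@(2,1) -> caps B=0 W=0
Move 4: W@(1,2) -> caps B=0 W=0
Move 5: B@(0,3) -> caps B=0 W=0
Move 6: W@(0,2) -> caps B=0 W=0
Move 7: B@(0,1) -> caps B=0 W=0
Move 8: W@(2,0) -> caps B=0 W=0
Move 9: B@(1,0) -> caps B=1 W=0
Move 10: W@(2,3) -> caps B=1 W=2

Answer: 1 2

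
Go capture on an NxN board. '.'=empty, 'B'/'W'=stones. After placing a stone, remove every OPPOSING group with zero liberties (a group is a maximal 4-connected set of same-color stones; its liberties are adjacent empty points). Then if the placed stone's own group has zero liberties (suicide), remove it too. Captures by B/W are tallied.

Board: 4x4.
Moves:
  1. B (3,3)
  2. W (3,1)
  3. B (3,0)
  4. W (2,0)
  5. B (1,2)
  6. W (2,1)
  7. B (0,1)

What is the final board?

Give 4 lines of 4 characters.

Answer: .B..
..B.
WW..
.W.B

Derivation:
Move 1: B@(3,3) -> caps B=0 W=0
Move 2: W@(3,1) -> caps B=0 W=0
Move 3: B@(3,0) -> caps B=0 W=0
Move 4: W@(2,0) -> caps B=0 W=1
Move 5: B@(1,2) -> caps B=0 W=1
Move 6: W@(2,1) -> caps B=0 W=1
Move 7: B@(0,1) -> caps B=0 W=1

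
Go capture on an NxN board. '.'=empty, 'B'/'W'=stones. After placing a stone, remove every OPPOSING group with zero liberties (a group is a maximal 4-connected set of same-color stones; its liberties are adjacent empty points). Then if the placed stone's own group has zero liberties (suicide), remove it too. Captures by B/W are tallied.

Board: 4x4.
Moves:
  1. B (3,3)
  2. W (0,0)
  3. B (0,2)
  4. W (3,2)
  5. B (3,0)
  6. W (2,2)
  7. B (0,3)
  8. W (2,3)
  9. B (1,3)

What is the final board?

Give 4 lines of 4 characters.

Answer: W.BB
...B
..WW
B.W.

Derivation:
Move 1: B@(3,3) -> caps B=0 W=0
Move 2: W@(0,0) -> caps B=0 W=0
Move 3: B@(0,2) -> caps B=0 W=0
Move 4: W@(3,2) -> caps B=0 W=0
Move 5: B@(3,0) -> caps B=0 W=0
Move 6: W@(2,2) -> caps B=0 W=0
Move 7: B@(0,3) -> caps B=0 W=0
Move 8: W@(2,3) -> caps B=0 W=1
Move 9: B@(1,3) -> caps B=0 W=1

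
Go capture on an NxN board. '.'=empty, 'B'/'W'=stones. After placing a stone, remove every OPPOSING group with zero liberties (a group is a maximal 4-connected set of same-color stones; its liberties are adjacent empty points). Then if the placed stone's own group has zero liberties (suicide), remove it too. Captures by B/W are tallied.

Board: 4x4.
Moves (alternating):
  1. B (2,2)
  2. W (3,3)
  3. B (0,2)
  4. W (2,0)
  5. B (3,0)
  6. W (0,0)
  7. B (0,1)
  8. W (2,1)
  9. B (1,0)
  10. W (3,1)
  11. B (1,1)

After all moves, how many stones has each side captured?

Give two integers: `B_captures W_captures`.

Move 1: B@(2,2) -> caps B=0 W=0
Move 2: W@(3,3) -> caps B=0 W=0
Move 3: B@(0,2) -> caps B=0 W=0
Move 4: W@(2,0) -> caps B=0 W=0
Move 5: B@(3,0) -> caps B=0 W=0
Move 6: W@(0,0) -> caps B=0 W=0
Move 7: B@(0,1) -> caps B=0 W=0
Move 8: W@(2,1) -> caps B=0 W=0
Move 9: B@(1,0) -> caps B=1 W=0
Move 10: W@(3,1) -> caps B=1 W=1
Move 11: B@(1,1) -> caps B=1 W=1

Answer: 1 1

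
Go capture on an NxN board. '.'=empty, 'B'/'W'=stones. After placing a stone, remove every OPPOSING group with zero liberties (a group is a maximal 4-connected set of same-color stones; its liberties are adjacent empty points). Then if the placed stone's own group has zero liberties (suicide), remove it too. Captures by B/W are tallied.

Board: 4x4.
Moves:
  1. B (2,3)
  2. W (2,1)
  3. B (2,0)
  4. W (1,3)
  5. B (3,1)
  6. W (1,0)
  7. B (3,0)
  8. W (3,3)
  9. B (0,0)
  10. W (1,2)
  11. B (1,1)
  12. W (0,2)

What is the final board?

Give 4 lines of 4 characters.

Move 1: B@(2,3) -> caps B=0 W=0
Move 2: W@(2,1) -> caps B=0 W=0
Move 3: B@(2,0) -> caps B=0 W=0
Move 4: W@(1,3) -> caps B=0 W=0
Move 5: B@(3,1) -> caps B=0 W=0
Move 6: W@(1,0) -> caps B=0 W=0
Move 7: B@(3,0) -> caps B=0 W=0
Move 8: W@(3,3) -> caps B=0 W=0
Move 9: B@(0,0) -> caps B=0 W=0
Move 10: W@(1,2) -> caps B=0 W=0
Move 11: B@(1,1) -> caps B=1 W=0
Move 12: W@(0,2) -> caps B=1 W=0

Answer: B.W.
.BWW
BW.B
BB.W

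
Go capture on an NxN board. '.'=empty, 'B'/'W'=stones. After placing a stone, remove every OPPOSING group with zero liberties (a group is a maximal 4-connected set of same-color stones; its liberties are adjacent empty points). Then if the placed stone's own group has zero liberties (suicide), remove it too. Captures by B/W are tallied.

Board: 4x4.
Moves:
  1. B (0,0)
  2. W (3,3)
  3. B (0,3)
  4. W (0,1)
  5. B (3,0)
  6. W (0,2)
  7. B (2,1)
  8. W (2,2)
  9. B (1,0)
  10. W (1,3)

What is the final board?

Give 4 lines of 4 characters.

Answer: BWW.
B..W
.BW.
B..W

Derivation:
Move 1: B@(0,0) -> caps B=0 W=0
Move 2: W@(3,3) -> caps B=0 W=0
Move 3: B@(0,3) -> caps B=0 W=0
Move 4: W@(0,1) -> caps B=0 W=0
Move 5: B@(3,0) -> caps B=0 W=0
Move 6: W@(0,2) -> caps B=0 W=0
Move 7: B@(2,1) -> caps B=0 W=0
Move 8: W@(2,2) -> caps B=0 W=0
Move 9: B@(1,0) -> caps B=0 W=0
Move 10: W@(1,3) -> caps B=0 W=1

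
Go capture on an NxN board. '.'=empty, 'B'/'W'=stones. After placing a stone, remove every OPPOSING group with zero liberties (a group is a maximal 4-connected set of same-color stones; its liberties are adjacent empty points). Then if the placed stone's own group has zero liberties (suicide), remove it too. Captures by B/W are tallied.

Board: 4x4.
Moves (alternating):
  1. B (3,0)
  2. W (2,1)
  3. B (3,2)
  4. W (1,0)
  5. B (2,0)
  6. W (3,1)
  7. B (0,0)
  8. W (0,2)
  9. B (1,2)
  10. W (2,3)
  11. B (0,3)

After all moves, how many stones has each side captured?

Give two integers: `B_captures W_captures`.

Move 1: B@(3,0) -> caps B=0 W=0
Move 2: W@(2,1) -> caps B=0 W=0
Move 3: B@(3,2) -> caps B=0 W=0
Move 4: W@(1,0) -> caps B=0 W=0
Move 5: B@(2,0) -> caps B=0 W=0
Move 6: W@(3,1) -> caps B=0 W=2
Move 7: B@(0,0) -> caps B=0 W=2
Move 8: W@(0,2) -> caps B=0 W=2
Move 9: B@(1,2) -> caps B=0 W=2
Move 10: W@(2,3) -> caps B=0 W=2
Move 11: B@(0,3) -> caps B=0 W=2

Answer: 0 2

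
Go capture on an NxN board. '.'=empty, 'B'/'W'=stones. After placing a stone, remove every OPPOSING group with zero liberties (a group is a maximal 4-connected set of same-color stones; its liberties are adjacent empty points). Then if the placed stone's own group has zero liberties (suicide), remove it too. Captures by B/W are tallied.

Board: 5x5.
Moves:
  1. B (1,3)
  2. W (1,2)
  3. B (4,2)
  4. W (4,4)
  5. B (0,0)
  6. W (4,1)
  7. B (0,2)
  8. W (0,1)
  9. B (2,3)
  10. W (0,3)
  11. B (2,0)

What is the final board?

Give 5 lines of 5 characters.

Move 1: B@(1,3) -> caps B=0 W=0
Move 2: W@(1,2) -> caps B=0 W=0
Move 3: B@(4,2) -> caps B=0 W=0
Move 4: W@(4,4) -> caps B=0 W=0
Move 5: B@(0,0) -> caps B=0 W=0
Move 6: W@(4,1) -> caps B=0 W=0
Move 7: B@(0,2) -> caps B=0 W=0
Move 8: W@(0,1) -> caps B=0 W=0
Move 9: B@(2,3) -> caps B=0 W=0
Move 10: W@(0,3) -> caps B=0 W=1
Move 11: B@(2,0) -> caps B=0 W=1

Answer: BW.W.
..WB.
B..B.
.....
.WB.W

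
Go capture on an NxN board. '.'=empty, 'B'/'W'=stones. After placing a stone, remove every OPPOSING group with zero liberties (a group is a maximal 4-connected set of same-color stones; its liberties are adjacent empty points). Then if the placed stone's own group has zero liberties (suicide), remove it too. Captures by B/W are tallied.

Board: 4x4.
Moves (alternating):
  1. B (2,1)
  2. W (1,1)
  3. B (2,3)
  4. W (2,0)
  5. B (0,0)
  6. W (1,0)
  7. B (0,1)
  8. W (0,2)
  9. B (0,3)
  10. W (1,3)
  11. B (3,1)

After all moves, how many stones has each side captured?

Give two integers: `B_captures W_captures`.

Move 1: B@(2,1) -> caps B=0 W=0
Move 2: W@(1,1) -> caps B=0 W=0
Move 3: B@(2,3) -> caps B=0 W=0
Move 4: W@(2,0) -> caps B=0 W=0
Move 5: B@(0,0) -> caps B=0 W=0
Move 6: W@(1,0) -> caps B=0 W=0
Move 7: B@(0,1) -> caps B=0 W=0
Move 8: W@(0,2) -> caps B=0 W=2
Move 9: B@(0,3) -> caps B=0 W=2
Move 10: W@(1,3) -> caps B=0 W=3
Move 11: B@(3,1) -> caps B=0 W=3

Answer: 0 3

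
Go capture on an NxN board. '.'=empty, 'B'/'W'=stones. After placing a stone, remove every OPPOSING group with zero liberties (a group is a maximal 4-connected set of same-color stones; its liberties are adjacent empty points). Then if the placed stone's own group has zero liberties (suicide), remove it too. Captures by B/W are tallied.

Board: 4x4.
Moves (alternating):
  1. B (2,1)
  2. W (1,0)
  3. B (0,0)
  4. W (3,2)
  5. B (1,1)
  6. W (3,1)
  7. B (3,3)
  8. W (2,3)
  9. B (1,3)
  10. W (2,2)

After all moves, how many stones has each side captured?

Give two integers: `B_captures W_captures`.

Move 1: B@(2,1) -> caps B=0 W=0
Move 2: W@(1,0) -> caps B=0 W=0
Move 3: B@(0,0) -> caps B=0 W=0
Move 4: W@(3,2) -> caps B=0 W=0
Move 5: B@(1,1) -> caps B=0 W=0
Move 6: W@(3,1) -> caps B=0 W=0
Move 7: B@(3,3) -> caps B=0 W=0
Move 8: W@(2,3) -> caps B=0 W=1
Move 9: B@(1,3) -> caps B=0 W=1
Move 10: W@(2,2) -> caps B=0 W=1

Answer: 0 1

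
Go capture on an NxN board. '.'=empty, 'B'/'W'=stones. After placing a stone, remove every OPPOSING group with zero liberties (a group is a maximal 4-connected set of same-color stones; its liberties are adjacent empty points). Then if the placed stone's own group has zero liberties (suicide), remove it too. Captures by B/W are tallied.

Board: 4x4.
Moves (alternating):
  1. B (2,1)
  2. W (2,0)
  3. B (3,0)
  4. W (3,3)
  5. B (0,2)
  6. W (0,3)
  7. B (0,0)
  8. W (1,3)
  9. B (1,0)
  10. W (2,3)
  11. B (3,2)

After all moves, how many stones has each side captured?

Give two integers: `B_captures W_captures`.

Answer: 1 0

Derivation:
Move 1: B@(2,1) -> caps B=0 W=0
Move 2: W@(2,0) -> caps B=0 W=0
Move 3: B@(3,0) -> caps B=0 W=0
Move 4: W@(3,3) -> caps B=0 W=0
Move 5: B@(0,2) -> caps B=0 W=0
Move 6: W@(0,3) -> caps B=0 W=0
Move 7: B@(0,0) -> caps B=0 W=0
Move 8: W@(1,3) -> caps B=0 W=0
Move 9: B@(1,0) -> caps B=1 W=0
Move 10: W@(2,3) -> caps B=1 W=0
Move 11: B@(3,2) -> caps B=1 W=0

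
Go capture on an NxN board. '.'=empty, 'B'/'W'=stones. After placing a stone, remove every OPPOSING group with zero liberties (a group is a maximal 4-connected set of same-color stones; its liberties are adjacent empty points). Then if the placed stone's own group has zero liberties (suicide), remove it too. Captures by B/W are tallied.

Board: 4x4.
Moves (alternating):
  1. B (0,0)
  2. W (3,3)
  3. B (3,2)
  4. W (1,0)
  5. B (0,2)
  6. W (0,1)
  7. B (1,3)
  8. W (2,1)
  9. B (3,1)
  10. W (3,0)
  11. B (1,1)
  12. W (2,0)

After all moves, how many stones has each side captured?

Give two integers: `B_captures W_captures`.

Move 1: B@(0,0) -> caps B=0 W=0
Move 2: W@(3,3) -> caps B=0 W=0
Move 3: B@(3,2) -> caps B=0 W=0
Move 4: W@(1,0) -> caps B=0 W=0
Move 5: B@(0,2) -> caps B=0 W=0
Move 6: W@(0,1) -> caps B=0 W=1
Move 7: B@(1,3) -> caps B=0 W=1
Move 8: W@(2,1) -> caps B=0 W=1
Move 9: B@(3,1) -> caps B=0 W=1
Move 10: W@(3,0) -> caps B=0 W=1
Move 11: B@(1,1) -> caps B=0 W=1
Move 12: W@(2,0) -> caps B=0 W=1

Answer: 0 1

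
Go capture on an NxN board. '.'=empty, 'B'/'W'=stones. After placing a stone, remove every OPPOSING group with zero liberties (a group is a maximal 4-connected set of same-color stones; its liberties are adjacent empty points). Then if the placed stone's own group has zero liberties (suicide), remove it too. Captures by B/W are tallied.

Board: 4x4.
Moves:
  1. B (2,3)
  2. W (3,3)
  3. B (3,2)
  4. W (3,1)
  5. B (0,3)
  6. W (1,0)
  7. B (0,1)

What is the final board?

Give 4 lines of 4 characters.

Answer: .B.B
W...
...B
.WB.

Derivation:
Move 1: B@(2,3) -> caps B=0 W=0
Move 2: W@(3,3) -> caps B=0 W=0
Move 3: B@(3,2) -> caps B=1 W=0
Move 4: W@(3,1) -> caps B=1 W=0
Move 5: B@(0,3) -> caps B=1 W=0
Move 6: W@(1,0) -> caps B=1 W=0
Move 7: B@(0,1) -> caps B=1 W=0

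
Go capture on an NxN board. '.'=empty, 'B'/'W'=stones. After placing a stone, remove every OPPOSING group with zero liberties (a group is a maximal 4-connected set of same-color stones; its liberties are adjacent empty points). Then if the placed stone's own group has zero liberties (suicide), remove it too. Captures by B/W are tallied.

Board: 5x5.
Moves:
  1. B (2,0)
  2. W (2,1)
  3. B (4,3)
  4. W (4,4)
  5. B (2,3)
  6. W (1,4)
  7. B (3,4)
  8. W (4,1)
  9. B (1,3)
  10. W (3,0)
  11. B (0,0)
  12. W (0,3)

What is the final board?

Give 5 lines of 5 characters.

Move 1: B@(2,0) -> caps B=0 W=0
Move 2: W@(2,1) -> caps B=0 W=0
Move 3: B@(4,3) -> caps B=0 W=0
Move 4: W@(4,4) -> caps B=0 W=0
Move 5: B@(2,3) -> caps B=0 W=0
Move 6: W@(1,4) -> caps B=0 W=0
Move 7: B@(3,4) -> caps B=1 W=0
Move 8: W@(4,1) -> caps B=1 W=0
Move 9: B@(1,3) -> caps B=1 W=0
Move 10: W@(3,0) -> caps B=1 W=0
Move 11: B@(0,0) -> caps B=1 W=0
Move 12: W@(0,3) -> caps B=1 W=0

Answer: B..W.
...BW
BW.B.
W...B
.W.B.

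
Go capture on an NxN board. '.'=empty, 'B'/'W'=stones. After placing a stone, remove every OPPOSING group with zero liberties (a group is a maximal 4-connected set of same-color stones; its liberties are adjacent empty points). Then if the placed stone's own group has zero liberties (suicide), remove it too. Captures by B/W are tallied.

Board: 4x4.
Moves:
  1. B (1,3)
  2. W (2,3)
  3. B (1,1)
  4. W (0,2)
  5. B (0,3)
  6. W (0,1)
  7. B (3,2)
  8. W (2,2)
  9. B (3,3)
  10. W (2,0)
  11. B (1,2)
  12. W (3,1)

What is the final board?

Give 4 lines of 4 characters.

Move 1: B@(1,3) -> caps B=0 W=0
Move 2: W@(2,3) -> caps B=0 W=0
Move 3: B@(1,1) -> caps B=0 W=0
Move 4: W@(0,2) -> caps B=0 W=0
Move 5: B@(0,3) -> caps B=0 W=0
Move 6: W@(0,1) -> caps B=0 W=0
Move 7: B@(3,2) -> caps B=0 W=0
Move 8: W@(2,2) -> caps B=0 W=0
Move 9: B@(3,3) -> caps B=0 W=0
Move 10: W@(2,0) -> caps B=0 W=0
Move 11: B@(1,2) -> caps B=0 W=0
Move 12: W@(3,1) -> caps B=0 W=2

Answer: .WWB
.BBB
W.WW
.W..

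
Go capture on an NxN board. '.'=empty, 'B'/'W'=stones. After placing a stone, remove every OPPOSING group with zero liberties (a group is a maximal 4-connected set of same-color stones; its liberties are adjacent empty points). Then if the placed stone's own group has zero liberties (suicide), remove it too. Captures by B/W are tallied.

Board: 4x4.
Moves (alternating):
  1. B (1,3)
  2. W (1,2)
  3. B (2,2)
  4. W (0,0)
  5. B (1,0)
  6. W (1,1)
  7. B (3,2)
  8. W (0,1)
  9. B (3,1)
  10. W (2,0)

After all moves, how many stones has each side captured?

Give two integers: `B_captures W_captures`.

Move 1: B@(1,3) -> caps B=0 W=0
Move 2: W@(1,2) -> caps B=0 W=0
Move 3: B@(2,2) -> caps B=0 W=0
Move 4: W@(0,0) -> caps B=0 W=0
Move 5: B@(1,0) -> caps B=0 W=0
Move 6: W@(1,1) -> caps B=0 W=0
Move 7: B@(3,2) -> caps B=0 W=0
Move 8: W@(0,1) -> caps B=0 W=0
Move 9: B@(3,1) -> caps B=0 W=0
Move 10: W@(2,0) -> caps B=0 W=1

Answer: 0 1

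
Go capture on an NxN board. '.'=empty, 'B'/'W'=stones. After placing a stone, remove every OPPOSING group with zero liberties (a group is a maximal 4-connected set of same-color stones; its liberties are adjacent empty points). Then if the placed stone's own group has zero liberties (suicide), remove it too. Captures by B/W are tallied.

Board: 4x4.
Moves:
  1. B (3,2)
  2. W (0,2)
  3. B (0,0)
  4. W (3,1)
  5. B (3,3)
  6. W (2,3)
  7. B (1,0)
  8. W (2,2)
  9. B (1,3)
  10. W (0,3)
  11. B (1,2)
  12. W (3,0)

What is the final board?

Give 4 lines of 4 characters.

Move 1: B@(3,2) -> caps B=0 W=0
Move 2: W@(0,2) -> caps B=0 W=0
Move 3: B@(0,0) -> caps B=0 W=0
Move 4: W@(3,1) -> caps B=0 W=0
Move 5: B@(3,3) -> caps B=0 W=0
Move 6: W@(2,3) -> caps B=0 W=0
Move 7: B@(1,0) -> caps B=0 W=0
Move 8: W@(2,2) -> caps B=0 W=2
Move 9: B@(1,3) -> caps B=0 W=2
Move 10: W@(0,3) -> caps B=0 W=2
Move 11: B@(1,2) -> caps B=0 W=2
Move 12: W@(3,0) -> caps B=0 W=2

Answer: B.WW
B.BB
..WW
WW..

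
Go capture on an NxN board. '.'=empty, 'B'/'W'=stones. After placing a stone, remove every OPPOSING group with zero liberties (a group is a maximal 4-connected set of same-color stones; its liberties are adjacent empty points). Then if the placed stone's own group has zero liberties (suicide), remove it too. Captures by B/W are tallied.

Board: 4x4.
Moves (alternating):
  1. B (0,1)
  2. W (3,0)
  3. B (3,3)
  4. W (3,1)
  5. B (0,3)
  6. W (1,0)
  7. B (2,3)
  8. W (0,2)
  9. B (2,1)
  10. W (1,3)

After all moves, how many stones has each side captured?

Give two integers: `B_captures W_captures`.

Answer: 0 1

Derivation:
Move 1: B@(0,1) -> caps B=0 W=0
Move 2: W@(3,0) -> caps B=0 W=0
Move 3: B@(3,3) -> caps B=0 W=0
Move 4: W@(3,1) -> caps B=0 W=0
Move 5: B@(0,3) -> caps B=0 W=0
Move 6: W@(1,0) -> caps B=0 W=0
Move 7: B@(2,3) -> caps B=0 W=0
Move 8: W@(0,2) -> caps B=0 W=0
Move 9: B@(2,1) -> caps B=0 W=0
Move 10: W@(1,3) -> caps B=0 W=1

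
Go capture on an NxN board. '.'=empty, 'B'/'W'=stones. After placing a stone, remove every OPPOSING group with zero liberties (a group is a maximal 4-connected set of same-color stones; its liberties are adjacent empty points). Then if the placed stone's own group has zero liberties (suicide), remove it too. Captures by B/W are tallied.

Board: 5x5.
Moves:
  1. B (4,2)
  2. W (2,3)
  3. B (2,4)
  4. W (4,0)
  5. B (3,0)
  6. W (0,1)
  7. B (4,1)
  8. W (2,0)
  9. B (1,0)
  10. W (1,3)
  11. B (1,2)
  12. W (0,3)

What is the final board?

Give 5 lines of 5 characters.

Move 1: B@(4,2) -> caps B=0 W=0
Move 2: W@(2,3) -> caps B=0 W=0
Move 3: B@(2,4) -> caps B=0 W=0
Move 4: W@(4,0) -> caps B=0 W=0
Move 5: B@(3,0) -> caps B=0 W=0
Move 6: W@(0,1) -> caps B=0 W=0
Move 7: B@(4,1) -> caps B=1 W=0
Move 8: W@(2,0) -> caps B=1 W=0
Move 9: B@(1,0) -> caps B=1 W=0
Move 10: W@(1,3) -> caps B=1 W=0
Move 11: B@(1,2) -> caps B=1 W=0
Move 12: W@(0,3) -> caps B=1 W=0

Answer: .W.W.
B.BW.
W..WB
B....
.BB..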